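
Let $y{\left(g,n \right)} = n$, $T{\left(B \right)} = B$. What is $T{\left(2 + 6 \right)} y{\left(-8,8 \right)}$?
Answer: $64$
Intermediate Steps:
$T{\left(2 + 6 \right)} y{\left(-8,8 \right)} = \left(2 + 6\right) 8 = 8 \cdot 8 = 64$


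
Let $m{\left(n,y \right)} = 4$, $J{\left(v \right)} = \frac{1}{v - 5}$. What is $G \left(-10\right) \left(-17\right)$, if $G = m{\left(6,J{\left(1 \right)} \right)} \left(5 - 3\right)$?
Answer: $1360$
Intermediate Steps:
$J{\left(v \right)} = \frac{1}{-5 + v}$
$G = 8$ ($G = 4 \left(5 - 3\right) = 4 \cdot 2 = 8$)
$G \left(-10\right) \left(-17\right) = 8 \left(-10\right) \left(-17\right) = \left(-80\right) \left(-17\right) = 1360$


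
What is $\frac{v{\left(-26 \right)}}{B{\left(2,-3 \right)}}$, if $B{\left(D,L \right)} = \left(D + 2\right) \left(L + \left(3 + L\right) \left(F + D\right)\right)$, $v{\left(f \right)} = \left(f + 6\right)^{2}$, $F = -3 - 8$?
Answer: $- \frac{100}{3} \approx -33.333$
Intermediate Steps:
$F = -11$ ($F = -3 - 8 = -11$)
$v{\left(f \right)} = \left(6 + f\right)^{2}$
$B{\left(D,L \right)} = \left(2 + D\right) \left(L + \left(-11 + D\right) \left(3 + L\right)\right)$ ($B{\left(D,L \right)} = \left(D + 2\right) \left(L + \left(3 + L\right) \left(-11 + D\right)\right) = \left(2 + D\right) \left(L + \left(-11 + D\right) \left(3 + L\right)\right)$)
$\frac{v{\left(-26 \right)}}{B{\left(2,-3 \right)}} = \frac{\left(6 - 26\right)^{2}}{-66 - 54 - -60 + 3 \cdot 2^{2} - 3 \cdot 2^{2} - 16 \left(-3\right)} = \frac{\left(-20\right)^{2}}{-66 - 54 + 60 + 3 \cdot 4 - 12 + 48} = \frac{400}{-66 - 54 + 60 + 12 - 12 + 48} = \frac{400}{-12} = 400 \left(- \frac{1}{12}\right) = - \frac{100}{3}$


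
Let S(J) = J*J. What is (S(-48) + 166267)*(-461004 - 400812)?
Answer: -145277184936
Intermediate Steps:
S(J) = J²
(S(-48) + 166267)*(-461004 - 400812) = ((-48)² + 166267)*(-461004 - 400812) = (2304 + 166267)*(-861816) = 168571*(-861816) = -145277184936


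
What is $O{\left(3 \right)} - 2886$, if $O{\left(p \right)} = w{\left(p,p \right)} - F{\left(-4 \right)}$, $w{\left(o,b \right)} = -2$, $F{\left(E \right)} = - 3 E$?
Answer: $-2900$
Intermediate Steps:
$O{\left(p \right)} = -14$ ($O{\left(p \right)} = -2 - \left(-3\right) \left(-4\right) = -2 - 12 = -14$)
$O{\left(3 \right)} - 2886 = -14 - 2886 = -2900$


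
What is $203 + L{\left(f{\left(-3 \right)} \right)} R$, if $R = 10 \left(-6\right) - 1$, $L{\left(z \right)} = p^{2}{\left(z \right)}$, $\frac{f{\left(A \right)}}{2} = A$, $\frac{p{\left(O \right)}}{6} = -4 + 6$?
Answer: $-8581$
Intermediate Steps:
$p{\left(O \right)} = 12$ ($p{\left(O \right)} = 6 \left(-4 + 6\right) = 6 \cdot 2 = 12$)
$f{\left(A \right)} = 2 A$
$L{\left(z \right)} = 144$ ($L{\left(z \right)} = 12^{2} = 144$)
$R = -61$ ($R = -60 - 1 = -61$)
$203 + L{\left(f{\left(-3 \right)} \right)} R = 203 + 144 \left(-61\right) = 203 - 8784 = -8581$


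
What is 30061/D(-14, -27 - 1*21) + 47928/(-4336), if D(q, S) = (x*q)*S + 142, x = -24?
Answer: -28016297/2166103 ≈ -12.934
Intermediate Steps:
D(q, S) = 142 - 24*S*q (D(q, S) = (-24*q)*S + 142 = -24*S*q + 142 = 142 - 24*S*q)
30061/D(-14, -27 - 1*21) + 47928/(-4336) = 30061/(142 - 24*(-27 - 1*21)*(-14)) + 47928/(-4336) = 30061/(142 - 24*(-27 - 21)*(-14)) + 47928*(-1/4336) = 30061/(142 - 24*(-48)*(-14)) - 5991/542 = 30061/(142 - 16128) - 5991/542 = 30061/(-15986) - 5991/542 = 30061*(-1/15986) - 5991/542 = -30061/15986 - 5991/542 = -28016297/2166103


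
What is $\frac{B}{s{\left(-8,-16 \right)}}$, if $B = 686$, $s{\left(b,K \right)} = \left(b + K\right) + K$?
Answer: $- \frac{343}{20} \approx -17.15$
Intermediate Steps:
$s{\left(b,K \right)} = b + 2 K$ ($s{\left(b,K \right)} = \left(K + b\right) + K = b + 2 K$)
$\frac{B}{s{\left(-8,-16 \right)}} = \frac{686}{-8 + 2 \left(-16\right)} = \frac{686}{-8 - 32} = \frac{686}{-40} = 686 \left(- \frac{1}{40}\right) = - \frac{343}{20}$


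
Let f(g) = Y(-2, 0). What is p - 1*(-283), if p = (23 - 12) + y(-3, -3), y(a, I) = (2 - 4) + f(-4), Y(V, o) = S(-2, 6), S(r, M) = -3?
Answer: 289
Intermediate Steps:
Y(V, o) = -3
f(g) = -3
y(a, I) = -5 (y(a, I) = (2 - 4) - 3 = -2 - 3 = -5)
p = 6 (p = (23 - 12) - 5 = 11 - 5 = 6)
p - 1*(-283) = 6 - 1*(-283) = 6 + 283 = 289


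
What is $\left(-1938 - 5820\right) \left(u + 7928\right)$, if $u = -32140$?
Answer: $187836696$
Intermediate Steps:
$\left(-1938 - 5820\right) \left(u + 7928\right) = \left(-1938 - 5820\right) \left(-32140 + 7928\right) = \left(-7758\right) \left(-24212\right) = 187836696$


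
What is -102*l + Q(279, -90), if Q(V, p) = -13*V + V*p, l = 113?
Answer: -40263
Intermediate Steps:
-102*l + Q(279, -90) = -102*113 + 279*(-13 - 90) = -11526 + 279*(-103) = -11526 - 28737 = -40263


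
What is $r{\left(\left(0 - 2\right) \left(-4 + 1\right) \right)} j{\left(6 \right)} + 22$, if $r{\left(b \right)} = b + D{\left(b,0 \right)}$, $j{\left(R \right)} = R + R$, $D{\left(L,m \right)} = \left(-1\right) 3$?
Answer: $58$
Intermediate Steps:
$D{\left(L,m \right)} = -3$
$j{\left(R \right)} = 2 R$
$r{\left(b \right)} = -3 + b$ ($r{\left(b \right)} = b - 3 = -3 + b$)
$r{\left(\left(0 - 2\right) \left(-4 + 1\right) \right)} j{\left(6 \right)} + 22 = \left(-3 + \left(0 - 2\right) \left(-4 + 1\right)\right) 2 \cdot 6 + 22 = \left(-3 - -6\right) 12 + 22 = \left(-3 + 6\right) 12 + 22 = 3 \cdot 12 + 22 = 36 + 22 = 58$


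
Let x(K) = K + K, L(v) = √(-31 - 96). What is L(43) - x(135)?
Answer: -270 + I*√127 ≈ -270.0 + 11.269*I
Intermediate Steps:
L(v) = I*√127 (L(v) = √(-127) = I*√127)
x(K) = 2*K
L(43) - x(135) = I*√127 - 2*135 = I*√127 - 1*270 = I*√127 - 270 = -270 + I*√127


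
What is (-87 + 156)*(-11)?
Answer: -759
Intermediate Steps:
(-87 + 156)*(-11) = 69*(-11) = -759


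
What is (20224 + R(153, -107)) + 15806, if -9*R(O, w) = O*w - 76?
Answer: 340717/9 ≈ 37857.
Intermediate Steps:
R(O, w) = 76/9 - O*w/9 (R(O, w) = -(O*w - 76)/9 = -(-76 + O*w)/9 = 76/9 - O*w/9)
(20224 + R(153, -107)) + 15806 = (20224 + (76/9 - 1/9*153*(-107))) + 15806 = (20224 + (76/9 + 1819)) + 15806 = (20224 + 16447/9) + 15806 = 198463/9 + 15806 = 340717/9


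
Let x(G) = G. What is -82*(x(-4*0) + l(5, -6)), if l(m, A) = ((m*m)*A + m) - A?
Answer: 11398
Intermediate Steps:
l(m, A) = m - A + A*m**2 (l(m, A) = (m**2*A + m) - A = (A*m**2 + m) - A = (m + A*m**2) - A = m - A + A*m**2)
-82*(x(-4*0) + l(5, -6)) = -82*(-4*0 + (5 - 1*(-6) - 6*5**2)) = -82*(0 + (5 + 6 - 6*25)) = -82*(0 + (5 + 6 - 150)) = -82*(0 - 139) = -82*(-139) = 11398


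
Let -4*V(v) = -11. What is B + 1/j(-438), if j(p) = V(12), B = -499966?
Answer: -5499622/11 ≈ -4.9997e+5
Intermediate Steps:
V(v) = 11/4 (V(v) = -¼*(-11) = 11/4)
j(p) = 11/4
B + 1/j(-438) = -499966 + 1/(11/4) = -499966 + 4/11 = -5499622/11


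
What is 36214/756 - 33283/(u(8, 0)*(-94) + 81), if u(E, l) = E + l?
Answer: 24730771/253638 ≈ 97.504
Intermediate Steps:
36214/756 - 33283/(u(8, 0)*(-94) + 81) = 36214/756 - 33283/((8 + 0)*(-94) + 81) = 36214*(1/756) - 33283/(8*(-94) + 81) = 18107/378 - 33283/(-752 + 81) = 18107/378 - 33283/(-671) = 18107/378 - 33283*(-1/671) = 18107/378 + 33283/671 = 24730771/253638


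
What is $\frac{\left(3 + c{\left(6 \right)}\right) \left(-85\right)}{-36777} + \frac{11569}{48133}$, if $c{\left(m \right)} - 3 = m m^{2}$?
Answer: $\frac{444580941}{590062447} \approx 0.75345$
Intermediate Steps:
$c{\left(m \right)} = 3 + m^{3}$ ($c{\left(m \right)} = 3 + m m^{2} = 3 + m^{3}$)
$\frac{\left(3 + c{\left(6 \right)}\right) \left(-85\right)}{-36777} + \frac{11569}{48133} = \frac{\left(3 + \left(3 + 6^{3}\right)\right) \left(-85\right)}{-36777} + \frac{11569}{48133} = \left(3 + \left(3 + 216\right)\right) \left(-85\right) \left(- \frac{1}{36777}\right) + 11569 \cdot \frac{1}{48133} = \left(3 + 219\right) \left(-85\right) \left(- \frac{1}{36777}\right) + \frac{11569}{48133} = 222 \left(-85\right) \left(- \frac{1}{36777}\right) + \frac{11569}{48133} = \left(-18870\right) \left(- \frac{1}{36777}\right) + \frac{11569}{48133} = \frac{6290}{12259} + \frac{11569}{48133} = \frac{444580941}{590062447}$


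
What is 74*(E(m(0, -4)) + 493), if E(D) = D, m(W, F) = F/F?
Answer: 36556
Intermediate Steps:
m(W, F) = 1
74*(E(m(0, -4)) + 493) = 74*(1 + 493) = 74*494 = 36556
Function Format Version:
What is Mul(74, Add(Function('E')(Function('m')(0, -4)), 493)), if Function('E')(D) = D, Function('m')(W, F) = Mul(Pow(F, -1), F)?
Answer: 36556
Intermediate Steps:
Function('m')(W, F) = 1
Mul(74, Add(Function('E')(Function('m')(0, -4)), 493)) = Mul(74, Add(1, 493)) = Mul(74, 494) = 36556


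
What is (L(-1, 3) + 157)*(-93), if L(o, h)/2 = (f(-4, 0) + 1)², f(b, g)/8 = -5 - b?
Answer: -23715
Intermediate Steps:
f(b, g) = -40 - 8*b (f(b, g) = 8*(-5 - b) = -40 - 8*b)
L(o, h) = 98 (L(o, h) = 2*((-40 - 8*(-4)) + 1)² = 2*((-40 + 32) + 1)² = 2*(-8 + 1)² = 2*(-7)² = 2*49 = 98)
(L(-1, 3) + 157)*(-93) = (98 + 157)*(-93) = 255*(-93) = -23715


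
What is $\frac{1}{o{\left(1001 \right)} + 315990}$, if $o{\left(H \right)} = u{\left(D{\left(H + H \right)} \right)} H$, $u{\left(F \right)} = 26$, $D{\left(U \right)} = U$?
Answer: $\frac{1}{342016} \approx 2.9238 \cdot 10^{-6}$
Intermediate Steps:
$o{\left(H \right)} = 26 H$
$\frac{1}{o{\left(1001 \right)} + 315990} = \frac{1}{26 \cdot 1001 + 315990} = \frac{1}{26026 + 315990} = \frac{1}{342016}$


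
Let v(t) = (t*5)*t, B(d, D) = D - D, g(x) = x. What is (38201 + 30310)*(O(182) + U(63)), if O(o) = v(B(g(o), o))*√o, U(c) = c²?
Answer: 271920159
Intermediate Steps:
B(d, D) = 0
v(t) = 5*t² (v(t) = (5*t)*t = 5*t²)
O(o) = 0 (O(o) = (5*0²)*√o = (5*0)*√o = 0*√o = 0)
(38201 + 30310)*(O(182) + U(63)) = (38201 + 30310)*(0 + 63²) = 68511*(0 + 3969) = 68511*3969 = 271920159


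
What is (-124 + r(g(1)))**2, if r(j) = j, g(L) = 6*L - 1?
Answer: 14161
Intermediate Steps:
g(L) = -1 + 6*L
(-124 + r(g(1)))**2 = (-124 + (-1 + 6*1))**2 = (-124 + (-1 + 6))**2 = (-124 + 5)**2 = (-119)**2 = 14161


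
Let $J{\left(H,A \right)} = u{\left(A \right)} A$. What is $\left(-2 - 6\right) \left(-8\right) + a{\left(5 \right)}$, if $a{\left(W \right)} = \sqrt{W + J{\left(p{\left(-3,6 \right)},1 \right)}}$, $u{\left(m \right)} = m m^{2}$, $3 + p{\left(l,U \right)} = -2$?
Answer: $64 + \sqrt{6} \approx 66.449$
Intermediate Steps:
$p{\left(l,U \right)} = -5$ ($p{\left(l,U \right)} = -3 - 2 = -5$)
$u{\left(m \right)} = m^{3}$
$J{\left(H,A \right)} = A^{4}$ ($J{\left(H,A \right)} = A^{3} A = A^{4}$)
$a{\left(W \right)} = \sqrt{1 + W}$ ($a{\left(W \right)} = \sqrt{W + 1^{4}} = \sqrt{W + 1} = \sqrt{1 + W}$)
$\left(-2 - 6\right) \left(-8\right) + a{\left(5 \right)} = \left(-2 - 6\right) \left(-8\right) + \sqrt{1 + 5} = \left(-8\right) \left(-8\right) + \sqrt{6} = 64 + \sqrt{6}$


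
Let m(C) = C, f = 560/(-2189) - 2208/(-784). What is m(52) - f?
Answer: 5302930/107261 ≈ 49.440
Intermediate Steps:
f = 274642/107261 (f = 560*(-1/2189) - 2208*(-1/784) = -560/2189 + 138/49 = 274642/107261 ≈ 2.5605)
m(52) - f = 52 - 1*274642/107261 = 52 - 274642/107261 = 5302930/107261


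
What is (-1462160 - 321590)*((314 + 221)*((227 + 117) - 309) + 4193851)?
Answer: -7514182440000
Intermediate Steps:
(-1462160 - 321590)*((314 + 221)*((227 + 117) - 309) + 4193851) = -1783750*(535*(344 - 309) + 4193851) = -1783750*(535*35 + 4193851) = -1783750*(18725 + 4193851) = -1783750*4212576 = -7514182440000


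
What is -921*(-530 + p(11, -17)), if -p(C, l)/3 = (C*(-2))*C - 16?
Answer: -224724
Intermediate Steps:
p(C, l) = 48 + 6*C² (p(C, l) = -3*((C*(-2))*C - 16) = -3*((-2*C)*C - 16) = -3*(-2*C² - 16) = -3*(-16 - 2*C²) = 48 + 6*C²)
-921*(-530 + p(11, -17)) = -921*(-530 + (48 + 6*11²)) = -921*(-530 + (48 + 6*121)) = -921*(-530 + (48 + 726)) = -921*(-530 + 774) = -921*244 = -224724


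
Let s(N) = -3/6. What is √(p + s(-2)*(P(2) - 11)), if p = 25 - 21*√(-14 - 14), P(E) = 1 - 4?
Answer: √(32 - 42*I*√7) ≈ 8.5918 - 6.4667*I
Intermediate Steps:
s(N) = -½ (s(N) = -3*⅙ = -½)
P(E) = -3
p = 25 - 42*I*√7 ≈ 25.0 - 111.12*I
√(p + s(-2)*(P(2) - 11)) = √((25 - 42*I*√7) - (-3 - 11)/2) = √((25 - 42*I*√7) - ½*(-14)) = √((25 - 42*I*√7) + 7) = √(32 - 42*I*√7)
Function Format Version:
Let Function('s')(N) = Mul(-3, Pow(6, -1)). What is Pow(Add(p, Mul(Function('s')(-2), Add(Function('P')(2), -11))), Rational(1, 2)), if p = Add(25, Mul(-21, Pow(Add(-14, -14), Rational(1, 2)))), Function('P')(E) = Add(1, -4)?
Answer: Pow(Add(32, Mul(-42, I, Pow(7, Rational(1, 2)))), Rational(1, 2)) ≈ Add(8.5918, Mul(-6.4667, I))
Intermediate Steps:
Function('s')(N) = Rational(-1, 2) (Function('s')(N) = Mul(-3, Rational(1, 6)) = Rational(-1, 2))
Function('P')(E) = -3
p = Add(25, Mul(-42, I, Pow(7, Rational(1, 2)))) (p = Add(25, Mul(-21, Pow(-28, Rational(1, 2)))) = Add(25, Mul(-21, Mul(2, I, Pow(7, Rational(1, 2))))) = Add(25, Mul(-42, I, Pow(7, Rational(1, 2)))) ≈ Add(25.000, Mul(-111.12, I)))
Pow(Add(p, Mul(Function('s')(-2), Add(Function('P')(2), -11))), Rational(1, 2)) = Pow(Add(Add(25, Mul(-42, I, Pow(7, Rational(1, 2)))), Mul(Rational(-1, 2), Add(-3, -11))), Rational(1, 2)) = Pow(Add(Add(25, Mul(-42, I, Pow(7, Rational(1, 2)))), Mul(Rational(-1, 2), -14)), Rational(1, 2)) = Pow(Add(Add(25, Mul(-42, I, Pow(7, Rational(1, 2)))), 7), Rational(1, 2)) = Pow(Add(32, Mul(-42, I, Pow(7, Rational(1, 2)))), Rational(1, 2))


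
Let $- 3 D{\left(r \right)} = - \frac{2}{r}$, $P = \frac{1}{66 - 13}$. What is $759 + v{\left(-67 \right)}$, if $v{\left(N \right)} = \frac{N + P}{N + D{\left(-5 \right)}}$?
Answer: $\frac{40561839}{53371} \approx 760.0$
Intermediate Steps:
$P = \frac{1}{53} \approx 0.018868$
$D{\left(r \right)} = \frac{2}{3 r}$ ($D{\left(r \right)} = - \frac{\left(-2\right) \frac{1}{r}}{3} = \frac{2}{3 r}$)
$v{\left(N \right)} = \frac{\frac{1}{53} + N}{- \frac{2}{15} + N}$ ($v{\left(N \right)} = \frac{N + \frac{1}{53}}{N + \frac{2}{3 \left(-5\right)}} = \frac{\frac{1}{53} + N}{N + \frac{2}{3} \left(- \frac{1}{5}\right)} = \frac{\frac{1}{53} + N}{N - \frac{2}{15}} = \frac{\frac{1}{53} + N}{- \frac{2}{15} + N}$)
$759 + v{\left(-67 \right)} = 759 + \frac{15 \left(1 + 53 \left(-67\right)\right)}{53 \left(-2 + 15 \left(-67\right)\right)} = 759 + \frac{15 \left(1 - 3551\right)}{53 \left(-2 - 1005\right)} = 759 + \frac{15}{53} \frac{1}{-1007} \left(-3550\right) = 759 + \frac{15}{53} \left(- \frac{1}{1007}\right) \left(-3550\right) = 759 + \frac{53250}{53371} = \frac{40561839}{53371}$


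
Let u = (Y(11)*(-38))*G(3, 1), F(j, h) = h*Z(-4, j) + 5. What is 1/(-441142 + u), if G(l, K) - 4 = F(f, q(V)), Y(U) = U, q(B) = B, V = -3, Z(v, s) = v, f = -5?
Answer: -1/449920 ≈ -2.2226e-6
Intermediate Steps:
F(j, h) = 5 - 4*h (F(j, h) = h*(-4) + 5 = -4*h + 5 = 5 - 4*h)
G(l, K) = 21 (G(l, K) = 4 + (5 - 4*(-3)) = 4 + (5 + 12) = 4 + 17 = 21)
u = -8778 (u = (11*(-38))*21 = -418*21 = -8778)
1/(-441142 + u) = 1/(-441142 - 8778) = 1/(-449920) = -1/449920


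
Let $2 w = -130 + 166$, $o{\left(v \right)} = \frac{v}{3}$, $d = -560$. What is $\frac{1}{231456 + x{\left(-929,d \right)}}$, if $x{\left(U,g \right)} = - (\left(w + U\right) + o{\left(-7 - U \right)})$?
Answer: $\frac{3}{696179} \approx 4.3092 \cdot 10^{-6}$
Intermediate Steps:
$o{\left(v \right)} = \frac{v}{3}$ ($o{\left(v \right)} = v \frac{1}{3} = \frac{v}{3}$)
$w = 18$ ($w = \frac{-130 + 166}{2} = \frac{1}{2} \cdot 36 = 18$)
$x{\left(U,g \right)} = - \frac{47}{3} - \frac{2 U}{3}$ ($x{\left(U,g \right)} = - (\left(18 + U\right) + \frac{-7 - U}{3}) = - (\left(18 + U\right) - \left(\frac{7}{3} + \frac{U}{3}\right)) = - (\frac{47}{3} + \frac{2 U}{3}) = - \frac{47}{3} - \frac{2 U}{3}$)
$\frac{1}{231456 + x{\left(-929,d \right)}} = \frac{1}{231456 - - \frac{1811}{3}} = \frac{1}{231456 + \left(- \frac{47}{3} + \frac{1858}{3}\right)} = \frac{1}{231456 + \frac{1811}{3}} = \frac{1}{\frac{696179}{3}} = \frac{3}{696179}$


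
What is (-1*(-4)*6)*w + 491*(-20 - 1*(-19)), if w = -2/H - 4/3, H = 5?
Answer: -2663/5 ≈ -532.60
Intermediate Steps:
w = -26/15 (w = -2/5 - 4/3 = -2*⅕ - 4*⅓ = -⅖ - 4/3 = -26/15 ≈ -1.7333)
(-1*(-4)*6)*w + 491*(-20 - 1*(-19)) = (-1*(-4)*6)*(-26/15) + 491*(-20 - 1*(-19)) = (4*6)*(-26/15) + 491*(-20 + 19) = 24*(-26/15) + 491*(-1) = -208/5 - 491 = -2663/5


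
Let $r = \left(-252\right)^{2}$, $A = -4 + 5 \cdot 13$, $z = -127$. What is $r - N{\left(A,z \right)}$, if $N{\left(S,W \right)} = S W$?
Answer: $71251$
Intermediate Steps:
$A = 61$ ($A = -4 + 65 = 61$)
$r = 63504$
$r - N{\left(A,z \right)} = 63504 - 61 \left(-127\right) = 63504 - -7747 = 63504 + 7747 = 71251$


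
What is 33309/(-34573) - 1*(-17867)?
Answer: 617682482/34573 ≈ 17866.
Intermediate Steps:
33309/(-34573) - 1*(-17867) = 33309*(-1/34573) + 17867 = -33309/34573 + 17867 = 617682482/34573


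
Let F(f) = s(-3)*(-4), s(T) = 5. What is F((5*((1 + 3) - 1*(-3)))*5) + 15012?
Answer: 14992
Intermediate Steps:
F(f) = -20 (F(f) = 5*(-4) = -20)
F((5*((1 + 3) - 1*(-3)))*5) + 15012 = -20 + 15012 = 14992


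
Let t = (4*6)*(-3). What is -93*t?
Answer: 6696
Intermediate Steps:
t = -72 (t = 24*(-3) = -72)
-93*t = -93*(-72) = 6696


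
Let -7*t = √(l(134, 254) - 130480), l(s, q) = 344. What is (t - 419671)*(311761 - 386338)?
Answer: 31297804167 + 149154*I*√32534/7 ≈ 3.1298e+10 + 3.8433e+6*I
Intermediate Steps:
t = -2*I*√32534/7 (t = -√(344 - 130480)/7 = -2*I*√32534/7 ≈ -51.535*I)
(t - 419671)*(311761 - 386338) = (-2*I*√32534/7 - 419671)*(311761 - 386338) = (-419671 - 2*I*√32534/7)*(-74577) = 31297804167 + 149154*I*√32534/7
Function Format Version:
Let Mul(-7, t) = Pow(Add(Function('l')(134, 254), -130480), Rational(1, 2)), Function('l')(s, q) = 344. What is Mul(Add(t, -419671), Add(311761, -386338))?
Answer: Add(31297804167, Mul(Rational(149154, 7), I, Pow(32534, Rational(1, 2)))) ≈ Add(3.1298e+10, Mul(3.8433e+6, I))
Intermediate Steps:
t = Mul(Rational(-2, 7), I, Pow(32534, Rational(1, 2))) (t = Mul(Rational(-1, 7), Pow(Add(344, -130480), Rational(1, 2))) = Mul(Rational(-1, 7), Pow(-130136, Rational(1, 2))) = Mul(Rational(-1, 7), Mul(2, I, Pow(32534, Rational(1, 2)))) = Mul(Rational(-2, 7), I, Pow(32534, Rational(1, 2))) ≈ Mul(-51.535, I))
Mul(Add(t, -419671), Add(311761, -386338)) = Mul(Add(Mul(Rational(-2, 7), I, Pow(32534, Rational(1, 2))), -419671), Add(311761, -386338)) = Mul(Add(-419671, Mul(Rational(-2, 7), I, Pow(32534, Rational(1, 2)))), -74577) = Add(31297804167, Mul(Rational(149154, 7), I, Pow(32534, Rational(1, 2))))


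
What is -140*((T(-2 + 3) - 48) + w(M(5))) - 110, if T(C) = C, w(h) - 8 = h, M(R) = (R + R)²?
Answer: -8650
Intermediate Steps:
M(R) = 4*R² (M(R) = (2*R)² = 4*R²)
w(h) = 8 + h
-140*((T(-2 + 3) - 48) + w(M(5))) - 110 = -140*(((-2 + 3) - 48) + (8 + 4*5²)) - 110 = -140*((1 - 48) + (8 + 4*25)) - 110 = -140*(-47 + (8 + 100)) - 110 = -140*(-47 + 108) - 110 = -140*61 - 110 = -8540 - 110 = -8650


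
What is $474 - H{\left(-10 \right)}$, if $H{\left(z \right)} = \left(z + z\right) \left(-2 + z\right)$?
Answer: $234$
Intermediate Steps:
$H{\left(z \right)} = 2 z \left(-2 + z\right)$
$474 - H{\left(-10 \right)} = 474 - 2 \left(-10\right) \left(-2 - 10\right) = 474 - 2 \left(-10\right) \left(-12\right) = 474 - 240 = 234$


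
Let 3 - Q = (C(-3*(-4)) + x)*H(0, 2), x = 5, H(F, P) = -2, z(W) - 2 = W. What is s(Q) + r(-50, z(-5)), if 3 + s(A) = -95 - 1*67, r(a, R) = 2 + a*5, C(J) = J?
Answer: -413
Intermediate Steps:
z(W) = 2 + W
r(a, R) = 2 + 5*a
Q = 37 (Q = 3 - (-3*(-4) + 5)*(-2) = 3 - (12 + 5)*(-2) = 3 - 17*(-2) = 3 - 1*(-34) = 3 + 34 = 37)
s(A) = -165 (s(A) = -3 + (-95 - 1*67) = -3 + (-95 - 67) = -3 - 162 = -165)
s(Q) + r(-50, z(-5)) = -165 + (2 + 5*(-50)) = -165 + (2 - 250) = -165 - 248 = -413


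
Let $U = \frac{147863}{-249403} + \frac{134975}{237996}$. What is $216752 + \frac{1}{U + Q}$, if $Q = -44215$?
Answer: $\frac{4701310727953453388}{21689814758083} \approx 2.1675 \cdot 10^{5}$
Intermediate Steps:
$U = - \frac{12625063}{490553028}$ ($U = 147863 \left(- \frac{1}{249403}\right) + 134975 \cdot \frac{1}{237996} = - \frac{147863}{249403} + \frac{134975}{237996} = - \frac{12625063}{490553028} \approx -0.025736$)
$216752 + \frac{1}{U + Q} = 216752 + \frac{1}{- \frac{12625063}{490553028} - 44215} = 216752 + \frac{1}{- \frac{21689814758083}{490553028}} = 216752 - \frac{490553028}{21689814758083} = \frac{4701310727953453388}{21689814758083}$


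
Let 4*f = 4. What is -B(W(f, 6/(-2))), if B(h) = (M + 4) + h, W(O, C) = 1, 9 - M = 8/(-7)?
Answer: -106/7 ≈ -15.143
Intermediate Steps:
f = 1 (f = (¼)*4 = 1)
M = 71/7 (M = 9 - 8/(-7) = 9 - 8*(-1)/7 = 9 - 1*(-8/7) = 9 + 8/7 = 71/7 ≈ 10.143)
B(h) = 99/7 + h (B(h) = (71/7 + 4) + h = 99/7 + h)
-B(W(f, 6/(-2))) = -(99/7 + 1) = -1*106/7 = -106/7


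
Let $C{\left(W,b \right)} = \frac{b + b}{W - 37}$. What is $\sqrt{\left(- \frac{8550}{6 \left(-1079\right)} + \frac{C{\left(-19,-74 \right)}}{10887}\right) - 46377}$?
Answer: $\frac{i \sqrt{1254312322099942148862}}{164459022} \approx 215.35 i$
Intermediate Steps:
$C{\left(W,b \right)} = \frac{2 b}{-37 + W}$
$\sqrt{\left(- \frac{8550}{6 \left(-1079\right)} + \frac{C{\left(-19,-74 \right)}}{10887}\right) - 46377} = \sqrt{\left(- \frac{8550}{6 \left(-1079\right)} + \frac{2 \left(-74\right) \frac{1}{-37 - 19}}{10887}\right) - 46377} = \sqrt{\left(- \frac{8550}{-6474} + 2 \left(-74\right) \frac{1}{-56} \cdot \frac{1}{10887}\right) - 46377} = \sqrt{\left(\left(-8550\right) \left(- \frac{1}{6474}\right) + 2 \left(-74\right) \left(- \frac{1}{56}\right) \frac{1}{10887}\right) - 46377} = \sqrt{\left(\frac{1425}{1079} + \frac{37}{14} \cdot \frac{1}{10887}\right) - 46377} = \sqrt{\left(\frac{1425}{1079} + \frac{37}{152418}\right) - 46377} = \sqrt{\frac{217235573}{164459022} - 46377} = \sqrt{- \frac{7626898827721}{164459022}} = \frac{i \sqrt{1254312322099942148862}}{164459022}$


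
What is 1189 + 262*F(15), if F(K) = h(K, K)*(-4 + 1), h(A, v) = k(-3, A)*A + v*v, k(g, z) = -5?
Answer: -116711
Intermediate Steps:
h(A, v) = v**2 - 5*A (h(A, v) = -5*A + v*v = -5*A + v**2 = v**2 - 5*A)
F(K) = -3*K**2 + 15*K (F(K) = (K**2 - 5*K)*(-4 + 1) = (K**2 - 5*K)*(-3) = -3*K**2 + 15*K)
1189 + 262*F(15) = 1189 + 262*(3*15*(5 - 1*15)) = 1189 + 262*(3*15*(5 - 15)) = 1189 + 262*(3*15*(-10)) = 1189 + 262*(-450) = 1189 - 117900 = -116711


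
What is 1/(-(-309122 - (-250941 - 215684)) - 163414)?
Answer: -1/320917 ≈ -3.1161e-6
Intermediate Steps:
1/(-(-309122 - (-250941 - 215684)) - 163414) = 1/(-(-309122 - 1*(-466625)) - 163414) = 1/(-(-309122 + 466625) - 163414) = 1/(-1*157503 - 163414) = 1/(-157503 - 163414) = 1/(-320917) = -1/320917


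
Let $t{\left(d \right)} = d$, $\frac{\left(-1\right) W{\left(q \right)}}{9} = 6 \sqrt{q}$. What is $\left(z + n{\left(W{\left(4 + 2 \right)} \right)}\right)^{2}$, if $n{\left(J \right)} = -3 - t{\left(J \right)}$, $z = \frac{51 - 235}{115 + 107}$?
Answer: $\frac{215748841}{12321} - \frac{15300 \sqrt{6}}{37} \approx 16498.0$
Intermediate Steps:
$W{\left(q \right)} = - 54 \sqrt{q}$ ($W{\left(q \right)} = - 9 \cdot 6 \sqrt{q} = - 54 \sqrt{q}$)
$z = - \frac{92}{111}$ ($z = - \frac{184}{222} = \left(-184\right) \frac{1}{222} = - \frac{92}{111} \approx -0.82883$)
$n{\left(J \right)} = -3 - J$
$\left(z + n{\left(W{\left(4 + 2 \right)} \right)}\right)^{2} = \left(- \frac{92}{111} - \left(3 - 54 \sqrt{4 + 2}\right)\right)^{2} = \left(- \frac{92}{111} - \left(3 - 54 \sqrt{6}\right)\right)^{2} = \left(- \frac{425}{111} + 54 \sqrt{6}\right)^{2}$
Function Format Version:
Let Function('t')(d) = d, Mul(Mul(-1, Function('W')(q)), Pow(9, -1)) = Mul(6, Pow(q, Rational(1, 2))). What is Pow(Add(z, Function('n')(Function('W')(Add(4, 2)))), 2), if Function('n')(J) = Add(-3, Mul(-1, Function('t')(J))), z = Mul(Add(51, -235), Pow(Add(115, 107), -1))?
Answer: Add(Rational(215748841, 12321), Mul(Rational(-15300, 37), Pow(6, Rational(1, 2)))) ≈ 16498.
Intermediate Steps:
Function('W')(q) = Mul(-54, Pow(q, Rational(1, 2))) (Function('W')(q) = Mul(-9, Mul(6, Pow(q, Rational(1, 2)))) = Mul(-54, Pow(q, Rational(1, 2))))
z = Rational(-92, 111) (z = Mul(-184, Pow(222, -1)) = Mul(-184, Rational(1, 222)) = Rational(-92, 111) ≈ -0.82883)
Function('n')(J) = Add(-3, Mul(-1, J))
Pow(Add(z, Function('n')(Function('W')(Add(4, 2)))), 2) = Pow(Add(Rational(-92, 111), Add(-3, Mul(-1, Mul(-54, Pow(Add(4, 2), Rational(1, 2)))))), 2) = Pow(Add(Rational(-92, 111), Add(-3, Mul(-1, Mul(-54, Pow(6, Rational(1, 2)))))), 2) = Pow(Add(Rational(-92, 111), Add(-3, Mul(54, Pow(6, Rational(1, 2))))), 2) = Pow(Add(Rational(-425, 111), Mul(54, Pow(6, Rational(1, 2)))), 2)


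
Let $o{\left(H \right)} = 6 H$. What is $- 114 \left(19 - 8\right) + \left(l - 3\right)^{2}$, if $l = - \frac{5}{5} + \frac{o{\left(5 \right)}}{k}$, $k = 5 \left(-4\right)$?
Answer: $- \frac{4895}{4} \approx -1223.8$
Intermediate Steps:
$k = -20$
$l = - \frac{5}{2}$ ($l = - \frac{5}{5} + \frac{6 \cdot 5}{-20} = \left(-5\right) \frac{1}{5} + 30 \left(- \frac{1}{20}\right) = -1 - \frac{3}{2} = - \frac{5}{2} \approx -2.5$)
$- 114 \left(19 - 8\right) + \left(l - 3\right)^{2} = - 114 \left(19 - 8\right) + \left(- \frac{5}{2} - 3\right)^{2} = \left(-114\right) 11 + \left(- \frac{11}{2}\right)^{2} = -1254 + \frac{121}{4} = - \frac{4895}{4}$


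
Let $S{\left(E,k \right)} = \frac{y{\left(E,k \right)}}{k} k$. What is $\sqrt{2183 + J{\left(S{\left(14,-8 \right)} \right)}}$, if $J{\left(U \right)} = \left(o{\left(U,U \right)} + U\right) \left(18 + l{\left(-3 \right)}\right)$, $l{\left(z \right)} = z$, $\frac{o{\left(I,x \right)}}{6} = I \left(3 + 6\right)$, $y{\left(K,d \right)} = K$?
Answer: $\sqrt{13733} \approx 117.19$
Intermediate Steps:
$o{\left(I,x \right)} = 54 I$ ($o{\left(I,x \right)} = 6 I \left(3 + 6\right) = 6 I 9 = 6 \cdot 9 I = 54 I$)
$S{\left(E,k \right)} = E$ ($S{\left(E,k \right)} = \frac{E}{k} k = E$)
$J{\left(U \right)} = 825 U$ ($J{\left(U \right)} = \left(54 U + U\right) \left(18 - 3\right) = 55 U 15 = 825 U$)
$\sqrt{2183 + J{\left(S{\left(14,-8 \right)} \right)}} = \sqrt{2183 + 825 \cdot 14} = \sqrt{2183 + 11550} = \sqrt{13733}$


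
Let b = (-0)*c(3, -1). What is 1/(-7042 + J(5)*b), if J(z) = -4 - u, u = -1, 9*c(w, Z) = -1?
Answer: -1/7042 ≈ -0.00014201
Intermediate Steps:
c(w, Z) = -⅑ (c(w, Z) = (⅑)*(-1) = -⅑)
b = 0 (b = -0*(-⅑) = -13*0*(-⅑) = 0*(-⅑) = 0)
J(z) = -3 (J(z) = -4 - 1*(-1) = -4 + 1 = -3)
1/(-7042 + J(5)*b) = 1/(-7042 - 3*0) = 1/(-7042 + 0) = 1/(-7042) = -1/7042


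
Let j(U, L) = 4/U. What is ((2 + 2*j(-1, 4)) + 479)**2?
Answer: 223729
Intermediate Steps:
((2 + 2*j(-1, 4)) + 479)**2 = ((2 + 2*(4/(-1))) + 479)**2 = ((2 + 2*(4*(-1))) + 479)**2 = ((2 + 2*(-4)) + 479)**2 = ((2 - 8) + 479)**2 = (-6 + 479)**2 = 473**2 = 223729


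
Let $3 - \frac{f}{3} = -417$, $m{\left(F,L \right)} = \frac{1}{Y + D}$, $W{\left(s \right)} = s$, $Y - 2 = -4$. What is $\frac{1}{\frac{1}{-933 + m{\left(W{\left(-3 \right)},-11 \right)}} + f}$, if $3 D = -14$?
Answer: $\frac{18663}{23515360} \approx 0.00079365$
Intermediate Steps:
$Y = -2$ ($Y = 2 - 4 = -2$)
$D = - \frac{14}{3}$ ($D = \frac{1}{3} \left(-14\right) = - \frac{14}{3} \approx -4.6667$)
$m{\left(F,L \right)} = - \frac{3}{20}$ ($m{\left(F,L \right)} = \frac{1}{-2 - \frac{14}{3}} = \frac{1}{- \frac{20}{3}} = - \frac{3}{20}$)
$f = 1260$ ($f = 9 - -1251 = 9 + 1251 = 1260$)
$\frac{1}{\frac{1}{-933 + m{\left(W{\left(-3 \right)},-11 \right)}} + f} = \frac{1}{\frac{1}{-933 - \frac{3}{20}} + 1260} = \frac{1}{\frac{1}{- \frac{18663}{20}} + 1260} = \frac{1}{- \frac{20}{18663} + 1260} = \frac{1}{\frac{23515360}{18663}} = \frac{18663}{23515360}$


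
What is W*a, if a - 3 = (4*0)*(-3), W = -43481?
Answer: -130443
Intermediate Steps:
a = 3 (a = 3 + (4*0)*(-3) = 3 + 0*(-3) = 3 + 0 = 3)
W*a = -43481*3 = -130443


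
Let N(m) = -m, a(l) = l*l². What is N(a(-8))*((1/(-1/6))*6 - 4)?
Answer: -20480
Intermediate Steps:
a(l) = l³
N(a(-8))*((1/(-1/6))*6 - 4) = (-1*(-8)³)*((1/(-1/6))*6 - 4) = (-1*(-512))*((1/(-1*⅙))*6 - 4) = 512*((1/(-⅙))*6 - 4) = 512*((1*(-6))*6 - 4) = 512*(-6*6 - 4) = 512*(-36 - 4) = 512*(-40) = -20480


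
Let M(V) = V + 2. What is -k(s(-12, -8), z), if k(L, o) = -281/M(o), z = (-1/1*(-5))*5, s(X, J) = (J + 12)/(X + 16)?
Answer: 281/27 ≈ 10.407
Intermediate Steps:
s(X, J) = (12 + J)/(16 + X)
M(V) = 2 + V
z = 25 (z = (-1*1*(-5))*5 = -1*(-5)*5 = 5*5 = 25)
k(L, o) = -281/(2 + o)
-k(s(-12, -8), z) = -(-281)/(2 + 25) = -(-281)/27 = -1*(-281/27) = 281/27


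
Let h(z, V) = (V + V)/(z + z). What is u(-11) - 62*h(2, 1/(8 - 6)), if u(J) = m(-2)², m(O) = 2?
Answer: -23/2 ≈ -11.500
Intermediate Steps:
h(z, V) = V/z (h(z, V) = (2*V)/((2*z)) = (2*V)*(1/(2*z)) = V/z)
u(J) = 4 (u(J) = 2² = 4)
u(-11) - 62*h(2, 1/(8 - 6)) = 4 - 62/((8 - 6)*2) = 4 - 62/(2*2) = 4 - 31/2 = -23/2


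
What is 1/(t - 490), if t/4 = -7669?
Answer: -1/31166 ≈ -3.2086e-5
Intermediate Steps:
t = -30676 (t = 4*(-7669) = -30676)
1/(t - 490) = 1/(-30676 - 490) = 1/(-31166) = -1/31166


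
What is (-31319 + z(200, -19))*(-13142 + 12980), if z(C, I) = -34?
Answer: 5079186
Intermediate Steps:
(-31319 + z(200, -19))*(-13142 + 12980) = (-31319 - 34)*(-13142 + 12980) = -31353*(-162) = 5079186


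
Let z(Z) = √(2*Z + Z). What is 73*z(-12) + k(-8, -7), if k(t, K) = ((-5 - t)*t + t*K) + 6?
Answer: 38 + 438*I ≈ 38.0 + 438.0*I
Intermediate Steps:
k(t, K) = 6 + K*t + t*(-5 - t) (k(t, K) = (t*(-5 - t) + K*t) + 6 = (K*t + t*(-5 - t)) + 6 = 6 + K*t + t*(-5 - t))
z(Z) = √3*√Z (z(Z) = √(3*Z) = √3*√Z)
73*z(-12) + k(-8, -7) = 73*(√3*√(-12)) + (6 - 1*(-8)² - 5*(-8) - 7*(-8)) = 73*(√3*(2*I*√3)) + (6 - 1*64 + 40 + 56) = 73*(6*I) + (6 - 64 + 40 + 56) = 438*I + 38 = 38 + 438*I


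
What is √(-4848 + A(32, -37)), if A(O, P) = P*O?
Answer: 4*I*√377 ≈ 77.666*I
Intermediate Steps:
A(O, P) = O*P
√(-4848 + A(32, -37)) = √(-4848 + 32*(-37)) = √(-4848 - 1184) = √(-6032) = 4*I*√377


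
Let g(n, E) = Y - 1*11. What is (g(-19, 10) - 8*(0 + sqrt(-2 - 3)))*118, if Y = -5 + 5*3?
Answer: -118 - 944*I*sqrt(5) ≈ -118.0 - 2110.8*I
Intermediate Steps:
Y = 10 (Y = -5 + 15 = 10)
g(n, E) = -1 (g(n, E) = 10 - 1*11 = 10 - 11 = -1)
(g(-19, 10) - 8*(0 + sqrt(-2 - 3)))*118 = (-1 - 8*(0 + sqrt(-2 - 3)))*118 = (-1 - 8*(0 + sqrt(-5)))*118 = (-1 - 8*(0 + I*sqrt(5)))*118 = (-1 - 8*I*sqrt(5))*118 = -118 - 944*I*sqrt(5)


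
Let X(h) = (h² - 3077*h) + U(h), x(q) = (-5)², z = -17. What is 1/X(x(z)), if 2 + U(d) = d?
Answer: -1/76277 ≈ -1.3110e-5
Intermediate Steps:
U(d) = -2 + d
x(q) = 25
X(h) = -2 + h² - 3076*h (X(h) = (h² - 3077*h) + (-2 + h) = -2 + h² - 3076*h)
1/X(x(z)) = 1/(-2 + 25² - 3076*25) = 1/(-2 + 625 - 76900) = 1/(-76277) = -1/76277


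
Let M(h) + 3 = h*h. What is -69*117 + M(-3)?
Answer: -8067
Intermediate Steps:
M(h) = -3 + h² (M(h) = -3 + h*h = -3 + h²)
-69*117 + M(-3) = -69*117 + (-3 + (-3)²) = -8073 + (-3 + 9) = -8073 + 6 = -8067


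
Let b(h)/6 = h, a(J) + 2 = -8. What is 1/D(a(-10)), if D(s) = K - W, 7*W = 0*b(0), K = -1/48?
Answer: -48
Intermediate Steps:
a(J) = -10 (a(J) = -2 - 8 = -10)
K = -1/48 (K = -1*1/48 = -1/48 ≈ -0.020833)
b(h) = 6*h
W = 0 (W = (0*(6*0))/7 = (0*0)/7 = (⅐)*0 = 0)
D(s) = -1/48 (D(s) = -1/48 - 1*0 = -1/48 + 0 = -1/48)
1/D(a(-10)) = 1/(-1/48) = -48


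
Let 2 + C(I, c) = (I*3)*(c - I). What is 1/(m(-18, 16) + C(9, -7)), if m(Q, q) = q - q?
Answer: -1/434 ≈ -0.0023041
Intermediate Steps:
C(I, c) = -2 + 3*I*(c - I) (C(I, c) = -2 + (I*3)*(c - I) = -2 + (3*I)*(c - I) = -2 + 3*I*(c - I))
m(Q, q) = 0
1/(m(-18, 16) + C(9, -7)) = 1/(0 + (-2 - 3*9**2 + 3*9*(-7))) = 1/(0 + (-2 - 3*81 - 189)) = 1/(0 + (-2 - 243 - 189)) = 1/(0 - 434) = 1/(-434) = -1/434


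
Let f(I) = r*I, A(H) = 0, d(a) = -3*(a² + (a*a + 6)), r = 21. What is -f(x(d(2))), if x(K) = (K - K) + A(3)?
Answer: 0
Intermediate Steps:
d(a) = -18 - 6*a² (d(a) = -3*(a² + (a² + 6)) = -3*(a² + (6 + a²)) = -3*(6 + 2*a²) = -18 - 6*a²)
x(K) = 0 (x(K) = (K - K) + 0 = 0 + 0 = 0)
f(I) = 21*I
-f(x(d(2))) = -21*0 = -1*0 = 0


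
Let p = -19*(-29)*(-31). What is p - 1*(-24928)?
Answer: 7847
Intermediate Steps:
p = -17081 (p = 551*(-31) = -17081)
p - 1*(-24928) = -17081 - 1*(-24928) = -17081 + 24928 = 7847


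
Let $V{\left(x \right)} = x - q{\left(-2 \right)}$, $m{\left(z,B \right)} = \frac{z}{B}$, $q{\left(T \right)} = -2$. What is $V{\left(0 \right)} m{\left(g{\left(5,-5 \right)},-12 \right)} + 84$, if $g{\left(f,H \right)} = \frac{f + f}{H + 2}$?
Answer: $\frac{761}{9} \approx 84.556$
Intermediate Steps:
$g{\left(f,H \right)} = \frac{2 f}{2 + H}$
$V{\left(x \right)} = 2 + x$ ($V{\left(x \right)} = x - -2 = x + 2 = 2 + x$)
$V{\left(0 \right)} m{\left(g{\left(5,-5 \right)},-12 \right)} + 84 = \left(2 + 0\right) \frac{2 \cdot 5 \frac{1}{2 - 5}}{-12} + 84 = 2 \cdot 2 \cdot 5 \frac{1}{-3} \left(- \frac{1}{12}\right) + 84 = 2 \cdot 2 \cdot 5 \left(- \frac{1}{3}\right) \left(- \frac{1}{12}\right) + 84 = 2 \left(\left(- \frac{10}{3}\right) \left(- \frac{1}{12}\right)\right) + 84 = 2 \cdot \frac{5}{18} + 84 = \frac{5}{9} + 84 = \frac{761}{9}$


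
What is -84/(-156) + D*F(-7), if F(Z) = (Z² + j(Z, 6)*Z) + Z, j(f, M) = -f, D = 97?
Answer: -8820/13 ≈ -678.46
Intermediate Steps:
F(Z) = Z (F(Z) = (Z² + (-Z)*Z) + Z = (Z² - Z²) + Z = 0 + Z = Z)
-84/(-156) + D*F(-7) = -84/(-156) + 97*(-7) = -84*(-1/156) - 679 = 7/13 - 679 = -8820/13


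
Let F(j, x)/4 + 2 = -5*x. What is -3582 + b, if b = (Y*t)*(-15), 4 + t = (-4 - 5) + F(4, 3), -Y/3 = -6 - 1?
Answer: 21933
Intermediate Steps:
F(j, x) = -8 - 20*x (F(j, x) = -8 + 4*(-5*x) = -8 - 20*x)
Y = 21 (Y = -3*(-6 - 1) = -3*(-7) = 21)
t = -81 (t = -4 + ((-4 - 5) + (-8 - 20*3)) = -4 + (-9 + (-8 - 60)) = -4 + (-9 - 68) = -4 - 77 = -81)
b = 25515 (b = (21*(-81))*(-15) = -1701*(-15) = 25515)
-3582 + b = -3582 + 25515 = 21933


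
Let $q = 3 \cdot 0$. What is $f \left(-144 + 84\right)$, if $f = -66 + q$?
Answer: $3960$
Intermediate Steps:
$q = 0$
$f = -66$ ($f = -66 + 0 = -66$)
$f \left(-144 + 84\right) = - 66 \left(-144 + 84\right) = \left(-66\right) \left(-60\right) = 3960$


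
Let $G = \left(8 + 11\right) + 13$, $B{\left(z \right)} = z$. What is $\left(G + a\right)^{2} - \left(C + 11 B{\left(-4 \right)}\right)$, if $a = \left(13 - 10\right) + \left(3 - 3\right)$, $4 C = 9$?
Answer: $\frac{5067}{4} \approx 1266.8$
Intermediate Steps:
$C = \frac{9}{4}$ ($C = \frac{1}{4} \cdot 9 = \frac{9}{4} \approx 2.25$)
$G = 32$ ($G = 19 + 13 = 32$)
$a = 3$ ($a = 3 + \left(3 - 3\right) = 3 + 0 = 3$)
$\left(G + a\right)^{2} - \left(C + 11 B{\left(-4 \right)}\right) = \left(32 + 3\right)^{2} - \left(\frac{9}{4} + 11 \left(-4\right)\right) = 35^{2} - \left(\frac{9}{4} - 44\right) = 1225 - - \frac{167}{4} = 1225 + \frac{167}{4} = \frac{5067}{4}$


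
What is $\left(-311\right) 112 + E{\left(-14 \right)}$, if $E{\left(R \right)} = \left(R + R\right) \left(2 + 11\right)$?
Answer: $-35196$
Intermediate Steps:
$E{\left(R \right)} = 26 R$ ($E{\left(R \right)} = 2 R 13 = 26 R$)
$\left(-311\right) 112 + E{\left(-14 \right)} = \left(-311\right) 112 + 26 \left(-14\right) = -34832 - 364 = -35196$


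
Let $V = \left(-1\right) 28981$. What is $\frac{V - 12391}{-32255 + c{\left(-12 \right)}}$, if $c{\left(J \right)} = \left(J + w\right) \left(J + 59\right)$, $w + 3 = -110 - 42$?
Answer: $\frac{10343}{10026} \approx 1.0316$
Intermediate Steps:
$w = -155$ ($w = -3 - 152 = -155$)
$c{\left(J \right)} = \left(-155 + J\right) \left(59 + J\right)$ ($c{\left(J \right)} = \left(J - 155\right) \left(J + 59\right) = \left(-155 + J\right) \left(59 + J\right)$)
$V = -28981$
$\frac{V - 12391}{-32255 + c{\left(-12 \right)}} = \frac{-28981 - 12391}{-32255 - \left(7993 - 144\right)} = - \frac{41372}{-32255 + \left(-9145 + 144 + 1152\right)} = - \frac{41372}{-32255 - 7849} = - \frac{41372}{-40104} = \left(-41372\right) \left(- \frac{1}{40104}\right) = \frac{10343}{10026}$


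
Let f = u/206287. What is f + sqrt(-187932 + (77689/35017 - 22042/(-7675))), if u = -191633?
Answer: -191633/206287 + I*sqrt(1504029663331129669)/2829005 ≈ -0.92896 + 433.51*I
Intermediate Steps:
f = -191633/206287 ≈ -0.92896
f + sqrt(-187932 + (77689/35017 - 22042/(-7675))) = -191633/206287 + sqrt(-187932 + (77689/35017 - 22042/(-7675))) = -191633/206287 + sqrt(-187932 + (77689*(1/35017) - 22042*(-1/7675))) = -191633/206287 + sqrt(-187932 + (77689/35017 + 22042/7675)) = -191633/206287 + sqrt(-187932 + 1368107789/268755475) = -191633/206287 + sqrt(-50506385819911/268755475) = -191633/206287 + I*sqrt(1504029663331129669)/2829005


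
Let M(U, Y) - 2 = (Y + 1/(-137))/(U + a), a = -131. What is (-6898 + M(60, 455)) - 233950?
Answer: -2342771376/9727 ≈ -2.4085e+5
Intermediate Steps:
M(U, Y) = 2 + (-1/137 + Y)/(-131 + U) (M(U, Y) = 2 + (Y + 1/(-137))/(U - 131) = 2 + (Y - 1/137)/(-131 + U) = 2 + (-1/137 + Y)/(-131 + U))
(-6898 + M(60, 455)) - 233950 = (-6898 + (-35895/137 + 455 + 2*60)/(-131 + 60)) - 233950 = (-6898 + (-35895/137 + 455 + 120)/(-71)) - 233950 = (-6898 - 1/71*42880/137) - 233950 = (-6898 - 42880/9727) - 233950 = -67139726/9727 - 233950 = -2342771376/9727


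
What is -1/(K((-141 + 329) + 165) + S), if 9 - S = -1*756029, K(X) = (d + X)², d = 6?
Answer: -1/884919 ≈ -1.1300e-6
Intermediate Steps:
K(X) = (6 + X)²
S = 756038 (S = 9 - (-1)*756029 = 9 - 1*(-756029) = 9 + 756029 = 756038)
-1/(K((-141 + 329) + 165) + S) = -1/((6 + ((-141 + 329) + 165))² + 756038) = -1/((6 + (188 + 165))² + 756038) = -1/((6 + 353)² + 756038) = -1/(359² + 756038) = -1/(128881 + 756038) = -1/884919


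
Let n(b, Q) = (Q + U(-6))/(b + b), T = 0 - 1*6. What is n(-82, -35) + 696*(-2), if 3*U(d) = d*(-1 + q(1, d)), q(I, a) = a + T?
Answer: -228279/164 ≈ -1391.9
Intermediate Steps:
T = -6 (T = 0 - 6 = -6)
q(I, a) = -6 + a (q(I, a) = a - 6 = -6 + a)
U(d) = d*(-7 + d)/3 (U(d) = (d*(-1 + (-6 + d)))/3 = (d*(-7 + d))/3 = d*(-7 + d)/3)
n(b, Q) = (26 + Q)/(2*b) (n(b, Q) = (Q + (1/3)*(-6)*(-7 - 6))/(b + b) = (Q + (1/3)*(-6)*(-13))/((2*b)) = (Q + 26)*(1/(2*b)) = (26 + Q)*(1/(2*b)) = (26 + Q)/(2*b))
n(-82, -35) + 696*(-2) = (1/2)*(26 - 35)/(-82) + 696*(-2) = (1/2)*(-1/82)*(-9) - 1392 = 9/164 - 1392 = -228279/164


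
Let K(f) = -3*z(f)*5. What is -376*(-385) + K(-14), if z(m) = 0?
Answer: 144760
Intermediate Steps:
K(f) = 0 (K(f) = -3*0*5 = 0*5 = 0)
-376*(-385) + K(-14) = -376*(-385) + 0 = 144760 + 0 = 144760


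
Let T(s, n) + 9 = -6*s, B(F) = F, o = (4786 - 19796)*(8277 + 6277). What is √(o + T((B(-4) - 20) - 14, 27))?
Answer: I*√218455321 ≈ 14780.0*I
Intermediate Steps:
o = -218455540 (o = -15010*14554 = -218455540)
T(s, n) = -9 - 6*s
√(o + T((B(-4) - 20) - 14, 27)) = √(-218455540 + (-9 - 6*((-4 - 20) - 14))) = √(-218455540 + (-9 - 6*(-24 - 14))) = √(-218455540 + (-9 - 6*(-38))) = √(-218455540 + (-9 + 228)) = √(-218455540 + 219) = √(-218455321) = I*√218455321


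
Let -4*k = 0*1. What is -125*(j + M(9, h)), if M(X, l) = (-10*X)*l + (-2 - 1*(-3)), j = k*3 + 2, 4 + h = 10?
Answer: 67125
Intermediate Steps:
h = 6 (h = -4 + 10 = 6)
k = 0 (k = -0 = -1/4*0 = 0)
j = 2 (j = 0*3 + 2 = 0 + 2 = 2)
M(X, l) = 1 - 10*X*l (M(X, l) = -10*X*l + (-2 + 3) = -10*X*l + 1 = 1 - 10*X*l)
-125*(j + M(9, h)) = -125*(2 + (1 - 10*9*6)) = -125*(2 + (1 - 540)) = -125*(2 - 539) = -125*(-537) = 67125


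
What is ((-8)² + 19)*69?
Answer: 5727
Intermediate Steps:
((-8)² + 19)*69 = (64 + 19)*69 = 83*69 = 5727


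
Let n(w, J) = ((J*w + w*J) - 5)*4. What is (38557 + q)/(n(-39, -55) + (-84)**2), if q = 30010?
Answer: 68567/24196 ≈ 2.8338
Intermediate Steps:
n(w, J) = -20 + 8*J*w (n(w, J) = ((J*w + J*w) - 5)*4 = (2*J*w - 5)*4 = (-5 + 2*J*w)*4 = -20 + 8*J*w)
(38557 + q)/(n(-39, -55) + (-84)**2) = (38557 + 30010)/((-20 + 8*(-55)*(-39)) + (-84)**2) = 68567/((-20 + 17160) + 7056) = 68567/(17140 + 7056) = 68567/24196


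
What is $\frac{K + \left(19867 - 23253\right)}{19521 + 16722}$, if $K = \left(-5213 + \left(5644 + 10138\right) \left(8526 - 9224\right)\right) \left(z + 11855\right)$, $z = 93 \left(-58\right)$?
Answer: $- \frac{71207000975}{36243} \approx -1.9647 \cdot 10^{6}$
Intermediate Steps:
$z = -5394$
$K = -71206997589$ ($K = \left(-5213 + \left(5644 + 10138\right) \left(8526 - 9224\right)\right) \left(-5394 + 11855\right) = \left(-5213 + 15782 \left(-698\right)\right) 6461 = \left(-5213 - 11015836\right) 6461 = \left(-11021049\right) 6461 = -71206997589$)
$\frac{K + \left(19867 - 23253\right)}{19521 + 16722} = \frac{-71206997589 + \left(19867 - 23253\right)}{19521 + 16722} = \frac{-71206997589 - 3386}{36243} = \left(-71207000975\right) \frac{1}{36243} = - \frac{71207000975}{36243}$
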